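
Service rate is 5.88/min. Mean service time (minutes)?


Mean service time = 1/μ = 1/5.88 minute = 0.17007 minute
In minutes: 0.17007 × 1 = 0.1701 min

Final: 0.1701 min


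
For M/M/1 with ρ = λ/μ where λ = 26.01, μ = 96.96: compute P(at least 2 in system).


ρ = 26.01/96.96 = 0.2683
P(N ≥ n) = ρ^n = 0.2683^2 = 0.071961

Final: 0.071961


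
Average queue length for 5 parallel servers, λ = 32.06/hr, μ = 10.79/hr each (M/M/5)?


a = λ/μ = 2.9713; ρ = a/5 = 0.5943
P₀ = 0.048166
Lq = P₀·a^c·ρ / (c!·(1−ρ)²) = 0.048166·231.58497·0.5943/(120·0.16463)
= 0.33553

Final: 0.33553


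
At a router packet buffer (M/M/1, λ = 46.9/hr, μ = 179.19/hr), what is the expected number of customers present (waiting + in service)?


ρ = λ/μ = 46.9/179.19 = 0.2617
L = ρ/(1−ρ) = 0.2617/(1 − 0.2617) = 0.2617/0.7383 = 0.3545

Final: 0.3545


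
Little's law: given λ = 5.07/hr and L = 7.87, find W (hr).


W = L/λ = 7.87/5.07 = 1.5523 hr

Final: 1.5523 hr


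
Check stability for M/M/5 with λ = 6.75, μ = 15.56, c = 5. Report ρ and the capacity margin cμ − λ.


Total capacity cμ = 5·15.56 = 77.80/hr
ρ = λ/(cμ) = 6.75/77.80 = 0.08676
Stable ⇔ ρ < 1: YES
Spare capacity = cμ − λ = 77.80 − 6.75 = 71.05/hr

Final: ρ = 0.08676; stable; margin = 71.05/hr


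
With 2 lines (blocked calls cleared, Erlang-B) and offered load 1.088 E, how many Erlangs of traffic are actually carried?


B(2,1.088) = 0.220858 (Erlang-B)
Carried load = a(1 − B) = 1.088·(1 − 0.220858) = 1.088·0.779142 = 0.8477 E

Final: 0.8477 Erlangs


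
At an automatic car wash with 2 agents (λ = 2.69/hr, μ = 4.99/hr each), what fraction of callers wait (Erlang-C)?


a = λ/μ = 0.5391; ρ = a/2 = 0.2695
P₀ = 0.575375 (from M/M/c formula)
C(c,a) = [a^c/(c!(1−ρ))]·P₀ = [0.29061/(2·0.7305)]·0.575375
= 0.19892·0.575375 = 0.114453

Final: 0.114453


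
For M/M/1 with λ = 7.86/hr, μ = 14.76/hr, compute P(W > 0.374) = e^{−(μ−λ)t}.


W ~ Exponential(μ−λ) for M/M/1.
μ − λ = 14.76 − 7.86 = 6.9000
P(W > t) = e^{−(μ−λ)t} = e^{−2.5806} = 0.075729

Final: 0.075729


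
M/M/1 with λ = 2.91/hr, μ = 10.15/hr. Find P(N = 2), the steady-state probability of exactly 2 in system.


ρ = 2.91/10.15 = 0.2867
P_n = (1−ρ)·ρ^n = (1 − 0.2867)·0.2867^2 = 0.7133·0.082197 = 0.058631

Final: 0.058631


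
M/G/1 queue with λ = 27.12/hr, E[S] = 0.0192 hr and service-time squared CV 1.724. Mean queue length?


ρ = λ·E[S] = 27.12·0.0192 = 0.5207
Lq = ρ²(1+C_s²)/(2(1−ρ)) = 0.2711·(1+1.724)/(2·0.4793)
= 0.2711·2.7240/0.9586 = 0.77047

Final: 0.77047


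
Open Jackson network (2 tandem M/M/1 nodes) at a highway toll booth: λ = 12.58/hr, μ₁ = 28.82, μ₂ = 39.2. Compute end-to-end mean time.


Each node sees arrival rate λ = 12.58/hr (tandem ⇒ throughput preserved).
W₁ = 1/(μ₁−λ) = 1/(28.82−12.58) = 0.06158 hr
W₂ = 1/(μ₂−λ) = 1/(39.2−12.58) = 0.03757 hr
W_total = W₁ + W₂ = 0.06158 + 0.03757 = 0.09914 hr

Final: 0.09914 hr


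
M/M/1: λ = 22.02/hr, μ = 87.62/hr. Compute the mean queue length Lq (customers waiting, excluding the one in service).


ρ = 22.02/87.62 = 0.2513
Lq = ρ²/(1−ρ) = 0.06316/0.7487 = 0.08436

Final: 0.08436


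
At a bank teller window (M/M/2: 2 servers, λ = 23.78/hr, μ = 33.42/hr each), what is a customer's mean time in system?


a = 0.7115; ρ = 0.3558; P₀ = 0.475171
Lq = P₀·a^c·ρ/(c!(1−ρ)²) = 0.10312
Wq = Lq/λ = 0.10312/23.78 = 0.004336 hr
W = Wq + 1/μ = 0.004336 + 0.02992 = 0.03426 hr

Final: 0.03426 hr


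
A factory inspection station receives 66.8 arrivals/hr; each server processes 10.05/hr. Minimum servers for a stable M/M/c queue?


Stability requires cμ > λ ⇔ c > λ/μ.
λ/μ = 66.8/10.05 = 6.6468
Minimum integer c = ⌊6.6468⌋ + 1 = 7
Check: 7·10.05 = 70.35 > 66.8, while 6·10.05 = 60.30 ≤ 66.8

Final: 7 servers


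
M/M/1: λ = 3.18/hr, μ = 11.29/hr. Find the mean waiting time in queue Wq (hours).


ρ = 3.18/11.29 = 0.2817
Wq = ρ/(μ−λ) = 0.2817/(11.29 − 3.18) = 0.2817/8.11 = 0.03473 hr

Final: 0.03473 hr


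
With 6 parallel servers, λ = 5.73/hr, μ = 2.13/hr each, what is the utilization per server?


ρ = λ/(cμ) = 5.73/(6·2.13) = 5.73/12.78 = 0.4484

Final: 0.4484


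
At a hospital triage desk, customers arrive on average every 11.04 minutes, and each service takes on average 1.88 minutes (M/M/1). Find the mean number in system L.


λ = 60/11.04 = 5.4348 /hr
μ = 60/1.88 = 31.9149 /hr
ρ = λ/μ = 5.4348/31.9149 = 0.1703
L = ρ/(1−ρ) = 0.1703/0.8297 = 0.2052

Final: 0.2052


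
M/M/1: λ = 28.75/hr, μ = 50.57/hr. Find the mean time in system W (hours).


W = 1/(μ−λ) = 1/(50.57 − 28.75) = 1/21.82 = 0.04583 hr

Final: 0.04583 hr


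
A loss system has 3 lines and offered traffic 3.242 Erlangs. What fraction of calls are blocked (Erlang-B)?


B(c,a) = (a^c/c!) / Σ_{k=0}^{c} a^k/k!
a^3/3! = 5.679208
Σ terms (k=0..3): 1.00000 + 3.24200 + 5.25528 + 5.67921 = 15.176490
B = 5.679208/15.176490 = 0.374211

Final: 0.374211


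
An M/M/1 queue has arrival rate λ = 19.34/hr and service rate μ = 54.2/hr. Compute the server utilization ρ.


ρ = λ/μ = 19.34/54.2 = 0.3568

Final: 0.3568


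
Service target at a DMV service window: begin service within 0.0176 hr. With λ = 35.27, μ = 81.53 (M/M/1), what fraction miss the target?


ρ = 35.27/81.53 = 0.4326
P(Wq > t) = ρ·e^{−(μ−λ)t} = 0.4326·e^{−0.8142}
= 0.4326·0.443004 = 0.191644

Final: 0.191644


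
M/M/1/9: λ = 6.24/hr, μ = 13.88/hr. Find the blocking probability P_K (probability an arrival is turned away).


ρ = λ/μ = 6.24/13.88 = 0.4496
P_K = (1−ρ)ρ^K/(1−ρ^(K+1)) = (0.5504·0.0007502)/(1 − 0.0003372)
= 0.0004129/0.999663 = 0.0004131

Final: 0.0004131


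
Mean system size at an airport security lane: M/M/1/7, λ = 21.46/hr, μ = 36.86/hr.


ρ = 21.46/36.86 = 0.5822
L = ρ[1 − (K+1)ρ^K + Kρ^(K+1)] / [(1−ρ)(1−ρ^(K+1))]
Numerator: 0.5822·(1 − 8·0.022674 + 7·0.013201) = 0.530396
Denominator: (0.4178)·(0.986799) = 0.412282
L = 0.530396/0.412282 = 1.2865

Final: 1.2865


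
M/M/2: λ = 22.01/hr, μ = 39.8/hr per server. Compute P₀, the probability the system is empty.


a = λ/μ = 22.01/39.8 = 0.5530; ρ = a/c = 0.2765
Σ_{k=0}^{1} a^k/k! (terms k=0..1) = 1.00000 + 0.55302 = 1.55302
Tail: a^2/(2!(1−ρ)) = 0.30583/(2·0.7235) = 0.21135
P₀ = 1/(1.55302 + 0.21135) = 1/1.76437 = 0.566775

Final: 0.566775


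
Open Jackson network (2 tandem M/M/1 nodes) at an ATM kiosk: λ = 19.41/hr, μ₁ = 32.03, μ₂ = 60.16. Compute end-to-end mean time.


Each node sees arrival rate λ = 19.41/hr (tandem ⇒ throughput preserved).
W₁ = 1/(μ₁−λ) = 1/(32.03−19.41) = 0.07924 hr
W₂ = 1/(μ₂−λ) = 1/(60.16−19.41) = 0.02454 hr
W_total = W₁ + W₂ = 0.07924 + 0.02454 = 0.10378 hr

Final: 0.10378 hr


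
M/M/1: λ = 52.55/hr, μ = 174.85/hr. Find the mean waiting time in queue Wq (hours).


ρ = 52.55/174.85 = 0.3005
Wq = ρ/(μ−λ) = 0.3005/(174.85 − 52.55) = 0.3005/122.30 = 0.002457 hr

Final: 0.002457 hr


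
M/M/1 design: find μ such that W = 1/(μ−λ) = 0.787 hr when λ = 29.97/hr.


W = 1/(μ−λ) ⇒ μ − λ = 1/W = 1/0.787 = 1.2706
μ = λ + 1/W = 29.97 + 1.2706 = 31.2406 per hr

Final: 31.2406 /hr


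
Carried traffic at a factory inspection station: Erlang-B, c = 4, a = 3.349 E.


B(4,3.349) = 0.244257 (Erlang-B)
Carried load = a(1 − B) = 3.349·(1 − 0.244257) = 3.349·0.755743 = 2.5310 E

Final: 2.5310 Erlangs


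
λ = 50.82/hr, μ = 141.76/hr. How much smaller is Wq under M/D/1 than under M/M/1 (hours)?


ρ = 50.82/141.76 = 0.3585
Wq(M/M/1) = ρ/(μ−λ) = 0.3585/90.94 = 0.003942 hr
Wq(M/D/1) = ρ/(2(μ−λ)) = 0.001971 hr
Savings = 0.003942 − 0.001971 = 0.001971 hr

Final: 0.001971 hr


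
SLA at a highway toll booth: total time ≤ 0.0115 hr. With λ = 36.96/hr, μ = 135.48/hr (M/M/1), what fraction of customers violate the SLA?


W ~ Exponential(μ−λ) for M/M/1.
μ − λ = 135.48 − 36.96 = 98.5200
P(W > t) = e^{−(μ−λ)t} = e^{−1.1330} = 0.322072

Final: 0.322072


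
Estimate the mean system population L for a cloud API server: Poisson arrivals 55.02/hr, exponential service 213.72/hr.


ρ = λ/μ = 55.02/213.72 = 0.2574
L = ρ/(1−ρ) = 0.2574/(1 − 0.2574) = 0.2574/0.7426 = 0.3467

Final: 0.3467


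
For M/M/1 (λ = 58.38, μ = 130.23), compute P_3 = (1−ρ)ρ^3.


ρ = 58.38/130.23 = 0.4483
P_n = (1−ρ)·ρ^n = (1 − 0.4483)·0.4483^3 = 0.5517·0.090086 = 0.049702

Final: 0.049702


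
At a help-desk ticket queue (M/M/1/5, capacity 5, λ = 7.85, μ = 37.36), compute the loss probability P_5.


ρ = λ/μ = 7.85/37.36 = 0.2101
P_K = (1−ρ)ρ^K/(1−ρ^(K+1)) = (0.7899·0.0004096)/(1 − 0.00008606)
= 0.0003235/0.999914 = 0.0003235

Final: 0.0003235


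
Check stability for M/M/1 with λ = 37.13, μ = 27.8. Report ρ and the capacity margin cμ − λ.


Total capacity cμ = 1·27.8 = 27.80/hr
ρ = λ/(cμ) = 37.13/27.80 = 1.3356
Stable ⇔ ρ < 1: NO
Spare capacity = cμ − λ = 27.80 − 37.13 = -9.33/hr

Final: ρ = 1.3356; unstable; margin = -9.33/hr


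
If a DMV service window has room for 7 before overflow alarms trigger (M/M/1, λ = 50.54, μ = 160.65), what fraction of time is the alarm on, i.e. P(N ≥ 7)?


ρ = 50.54/160.65 = 0.3146
P(N ≥ n) = ρ^n = 0.3146^7 = 0.0003050

Final: 0.0003050


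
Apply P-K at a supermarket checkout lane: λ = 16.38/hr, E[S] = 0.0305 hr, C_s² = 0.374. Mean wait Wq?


ρ = λ·E[S] = 16.38·0.0305 = 0.4996
E[S²] = E[S]²(1+C_s²) = 0.0305²·(1+0.374) = 0.001278
Wq = λ·E[S²]/(2(1−ρ)) = 16.38·0.001278/(2·0.5004) = 0.02092 hr

Final: 0.02092 hr


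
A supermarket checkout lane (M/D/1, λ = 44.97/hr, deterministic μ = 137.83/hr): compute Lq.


ρ = 44.97/137.83 = 0.3263
M/D/1: Lq = ρ²/(2(1−ρ)) = 0.1065/(2·0.6737) = 0.07900

Final: 0.07900


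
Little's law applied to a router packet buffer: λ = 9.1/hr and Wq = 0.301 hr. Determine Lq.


Lq = λWq = 9.1·0.301 = 2.7391

Final: 2.7391


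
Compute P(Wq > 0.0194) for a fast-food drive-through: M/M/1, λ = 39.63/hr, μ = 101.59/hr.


ρ = 39.63/101.59 = 0.3901
P(Wq > t) = ρ·e^{−(μ−λ)t} = 0.3901·e^{−1.2020}
= 0.3901·0.300585 = 0.117258

Final: 0.117258


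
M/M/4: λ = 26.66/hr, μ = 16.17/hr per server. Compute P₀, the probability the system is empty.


a = λ/μ = 26.66/16.17 = 1.6487; ρ = a/c = 0.4122
Σ_{k=0}^{3} a^k/k! (terms k=0..3) = 1.00000 + 1.64873 + 1.35916 + 0.74696 = 4.75485
Tail: a^4/(4!(1−ρ)) = 7.38925/(24·0.5878) = 0.52378
P₀ = 1/(4.75485 + 0.52378) = 1/5.27863 = 0.189443

Final: 0.189443


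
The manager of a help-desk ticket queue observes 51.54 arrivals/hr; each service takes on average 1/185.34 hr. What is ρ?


ρ = λ/μ = 51.54/185.34 = 0.2781

Final: 0.2781


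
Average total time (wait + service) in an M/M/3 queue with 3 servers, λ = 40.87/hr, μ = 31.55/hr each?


a = 1.2954; ρ = 0.4318; P₀ = 0.265107
Lq = P₀·a^c·ρ/(c!(1−ρ)²) = 0.12846
Wq = Lq/λ = 0.12846/40.87 = 0.003143 hr
W = Wq + 1/μ = 0.003143 + 0.03170 = 0.03484 hr

Final: 0.03484 hr


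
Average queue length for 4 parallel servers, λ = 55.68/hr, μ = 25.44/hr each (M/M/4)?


a = λ/μ = 2.1887; ρ = a/4 = 0.5472
P₀ = 0.105902
Lq = P₀·a^c·ρ / (c!·(1−ρ)²) = 0.105902·22.94714·0.5472/(24·0.20506)
= 0.27019

Final: 0.27019


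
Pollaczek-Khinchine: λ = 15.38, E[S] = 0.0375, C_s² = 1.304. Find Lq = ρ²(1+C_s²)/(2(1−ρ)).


ρ = λ·E[S] = 15.38·0.0375 = 0.5767
Lq = ρ²(1+C_s²)/(2(1−ρ)) = 0.3326·(1+1.304)/(2·0.4233)
= 0.3326·2.3040/0.8465 = 0.90538

Final: 0.90538


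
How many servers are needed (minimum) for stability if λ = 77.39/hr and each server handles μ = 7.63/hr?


Stability requires cμ > λ ⇔ c > λ/μ.
λ/μ = 77.39/7.63 = 10.1429
Minimum integer c = ⌊10.1429⌋ + 1 = 11
Check: 11·7.63 = 83.93 > 77.39, while 10·7.63 = 76.30 ≤ 77.39

Final: 11 servers


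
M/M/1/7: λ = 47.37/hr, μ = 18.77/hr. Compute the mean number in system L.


ρ = 47.37/18.77 = 2.5237
L = ρ[1 − (K+1)ρ^K + Kρ^(K+1)] / [(1−ρ)(1−ρ^(K+1))]
Numerator: 2.5237·(1 − 8·652.039318 + 7·1645.556873) = 15908.404556
Denominator: (-1.5237)·(-1644.556873) = 2505.824538
L = 15908.404556/2505.824538 = 6.3486

Final: 6.3486


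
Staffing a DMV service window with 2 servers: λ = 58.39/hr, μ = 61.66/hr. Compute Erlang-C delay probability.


a = λ/μ = 0.9470; ρ = a/2 = 0.4735
P₀ = 0.357328 (from M/M/c formula)
C(c,a) = [a^c/(c!(1−ρ))]·P₀ = [0.89675/(2·0.5265)]·0.357328
= 0.85159·0.357328 = 0.304295

Final: 0.304295


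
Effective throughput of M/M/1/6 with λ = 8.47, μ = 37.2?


ρ = 0.2277; P_K = (1−ρ)ρ^6/(1−ρ^7) = 0.0001076
λ_eff = λ(1 − P_K) = 8.47·(1 − 0.0001076) = 8.47·0.999892 = 8.4691 /hr

Final: 8.4691 /hr


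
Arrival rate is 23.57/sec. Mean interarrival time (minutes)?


Mean interarrival time = 1/λ = 1/23.57 second = 0.04243 second
In minutes: 0.04243 × 0.0166667 = 0.0007071 min

Final: 0.0007071 min


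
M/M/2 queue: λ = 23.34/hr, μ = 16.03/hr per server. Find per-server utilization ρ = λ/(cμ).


ρ = λ/(cμ) = 23.34/(2·16.03) = 23.34/32.06 = 0.7280

Final: 0.7280


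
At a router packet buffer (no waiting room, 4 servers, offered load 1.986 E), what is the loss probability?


B(c,a) = (a^c/c!) / Σ_{k=0}^{c} a^k/k!
a^4/4! = 0.648195
Σ terms (k=0..4): 1.00000 + 1.98600 + 1.97210 + 1.30553 + 0.64820 = 6.911822
B = 0.648195/6.911822 = 0.093781

Final: 0.093781


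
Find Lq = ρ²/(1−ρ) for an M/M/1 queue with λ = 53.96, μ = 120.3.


ρ = 53.96/120.3 = 0.4485
Lq = ρ²/(1−ρ) = 0.2012/0.5515 = 0.3648

Final: 0.3648


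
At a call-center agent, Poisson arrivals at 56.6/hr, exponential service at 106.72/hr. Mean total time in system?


W = 1/(μ−λ) = 1/(106.72 − 56.6) = 1/50.12 = 0.01995 hr

Final: 0.01995 hr


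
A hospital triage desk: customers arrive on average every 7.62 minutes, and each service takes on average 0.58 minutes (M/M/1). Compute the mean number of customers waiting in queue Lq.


λ = 60/7.62 = 7.8740 /hr
μ = 60/0.58 = 103.4483 /hr
ρ = λ/μ = 7.8740/103.4483 = 0.07612
Lq = ρ²/(1−ρ) = 0.005794/0.9239 = 0.006271

Final: 0.006271


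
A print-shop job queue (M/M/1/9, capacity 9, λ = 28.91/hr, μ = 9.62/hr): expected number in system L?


ρ = 28.91/9.62 = 3.0052
L = ρ[1 − (K+1)ρ^K + Kρ^(K+1)] / [(1−ρ)(1−ρ^(K+1))]
Numerator: 3.0052·(1 − 10·19992.042976 + 9·60080.037674) = 1024174.042433
Denominator: (-2.0052)·(-60079.037674) = 120470.336459
L = 1024174.042433/120470.336459 = 8.5015

Final: 8.5015


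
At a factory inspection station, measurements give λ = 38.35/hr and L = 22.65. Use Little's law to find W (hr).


W = L/λ = 22.65/38.35 = 0.5906 hr

Final: 0.5906 hr


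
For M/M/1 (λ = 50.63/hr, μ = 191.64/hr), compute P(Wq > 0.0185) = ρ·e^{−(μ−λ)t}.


ρ = 50.63/191.64 = 0.2642
P(Wq > t) = ρ·e^{−(μ−λ)t} = 0.2642·e^{−2.6087}
= 0.2642·0.073631 = 0.019453

Final: 0.019453


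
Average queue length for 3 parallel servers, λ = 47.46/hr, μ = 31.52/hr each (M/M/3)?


a = λ/μ = 1.5057; ρ = a/3 = 0.5019
P₀ = 0.209138
Lq = P₀·a^c·ρ / (c!·(1−ρ)²) = 0.209138·3.41369·0.5019/(6·0.24810)
= 0.24071

Final: 0.24071


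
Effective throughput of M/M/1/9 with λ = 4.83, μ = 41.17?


ρ = 0.1173; P_K = (1−ρ)ρ^9/(1−ρ^10) = 0.000000003716
λ_eff = λ(1 − P_K) = 4.83·(1 − 0.000000003716) = 4.83·1.000000 = 4.8300 /hr

Final: 4.8300 /hr


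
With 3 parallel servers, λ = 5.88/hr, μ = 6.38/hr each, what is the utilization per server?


ρ = λ/(cμ) = 5.88/(3·6.38) = 5.88/19.14 = 0.3072

Final: 0.3072


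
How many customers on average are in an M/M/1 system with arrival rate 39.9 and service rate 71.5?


ρ = λ/μ = 39.9/71.5 = 0.5580
L = ρ/(1−ρ) = 0.5580/(1 − 0.5580) = 0.5580/0.4420 = 1.2627

Final: 1.2627


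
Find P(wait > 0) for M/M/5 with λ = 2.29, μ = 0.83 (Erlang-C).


a = λ/μ = 2.7590; ρ = a/5 = 0.5518
P₀ = 0.060780 (from M/M/c formula)
C(c,a) = [a^c/(c!(1−ρ))]·P₀ = [159.87735/(120·0.4482)]·0.060780
= 2.97263·0.060780 = 0.180678

Final: 0.180678


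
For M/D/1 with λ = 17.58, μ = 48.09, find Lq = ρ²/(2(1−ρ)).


ρ = 17.58/48.09 = 0.3656
M/D/1: Lq = ρ²/(2(1−ρ)) = 0.1336/(2·0.6344) = 0.10532

Final: 0.10532


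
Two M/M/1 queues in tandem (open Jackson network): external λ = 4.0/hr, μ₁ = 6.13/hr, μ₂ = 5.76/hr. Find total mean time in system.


Each node sees arrival rate λ = 4.0/hr (tandem ⇒ throughput preserved).
W₁ = 1/(μ₁−λ) = 1/(6.13−4.0) = 0.46948 hr
W₂ = 1/(μ₂−λ) = 1/(5.76−4.0) = 0.56818 hr
W_total = W₁ + W₂ = 0.46948 + 0.56818 = 1.03767 hr

Final: 1.03767 hr


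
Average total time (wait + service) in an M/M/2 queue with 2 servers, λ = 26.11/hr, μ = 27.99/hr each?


a = 0.9328; ρ = 0.4664; P₀ = 0.363869
Lq = P₀·a^c·ρ/(c!(1−ρ)²) = 0.25935
Wq = Lq/λ = 0.25935/26.11 = 0.009933 hr
W = Wq + 1/μ = 0.009933 + 0.03573 = 0.04566 hr

Final: 0.04566 hr


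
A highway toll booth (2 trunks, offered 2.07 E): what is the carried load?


B(2,2.07) = 0.411026 (Erlang-B)
Carried load = a(1 − B) = 2.07·(1 − 0.411026) = 2.07·0.588974 = 1.2192 E

Final: 1.2192 Erlangs


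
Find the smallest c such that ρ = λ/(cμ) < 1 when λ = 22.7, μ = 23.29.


Stability requires cμ > λ ⇔ c > λ/μ.
λ/μ = 22.7/23.29 = 0.9747
Minimum integer c = ⌊0.9747⌋ + 1 = 1
Check: 1·23.29 = 23.29 > 22.7, while 0·23.29 = 0.00 ≤ 22.7

Final: 1 servers


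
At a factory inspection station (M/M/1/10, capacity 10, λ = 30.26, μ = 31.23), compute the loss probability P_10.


ρ = λ/μ = 30.26/31.23 = 0.9689
P_K = (1−ρ)ρ^K/(1−ρ^(K+1)) = (0.03106·0.729406)/(1 − 0.706751)
= 0.022655/0.293249 = 0.077256

Final: 0.077256


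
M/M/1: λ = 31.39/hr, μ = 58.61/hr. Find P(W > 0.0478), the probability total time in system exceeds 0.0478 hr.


W ~ Exponential(μ−λ) for M/M/1.
μ − λ = 58.61 − 31.39 = 27.2200
P(W > t) = e^{−(μ−λ)t} = e^{−1.3011} = 0.272228

Final: 0.272228


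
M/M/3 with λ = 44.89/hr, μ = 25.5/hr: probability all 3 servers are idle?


a = λ/μ = 44.89/25.5 = 1.7604; ρ = a/c = 0.5868
Σ_{k=0}^{2} a^k/k! (terms k=0..2) = 1.00000 + 1.76039 + 1.54949 = 4.30988
Tail: a^3/(3!(1−ρ)) = 5.45542/(6·0.4132) = 2.20046
P₀ = 1/(4.30988 + 2.20046) = 1/6.51034 = 0.153602

Final: 0.153602


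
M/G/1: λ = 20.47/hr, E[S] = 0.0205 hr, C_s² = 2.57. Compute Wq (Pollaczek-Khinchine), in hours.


ρ = λ·E[S] = 20.47·0.0205 = 0.4196
E[S²] = E[S]²(1+C_s²) = 0.0205²·(1+2.57) = 0.001500
Wq = λ·E[S²]/(2(1−ρ)) = 20.47·0.001500/(2·0.5804) = 0.02646 hr

Final: 0.02646 hr


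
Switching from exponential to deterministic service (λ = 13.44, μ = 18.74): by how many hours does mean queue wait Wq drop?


ρ = 13.44/18.74 = 0.7172
Wq(M/M/1) = ρ/(μ−λ) = 0.7172/5.30 = 0.13532 hr
Wq(M/D/1) = ρ/(2(μ−λ)) = 0.06766 hr
Savings = 0.13532 − 0.06766 = 0.06766 hr

Final: 0.06766 hr


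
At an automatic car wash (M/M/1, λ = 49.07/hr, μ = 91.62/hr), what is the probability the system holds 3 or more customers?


ρ = 49.07/91.62 = 0.5356
P(N ≥ n) = ρ^n = 0.5356^3 = 0.153630

Final: 0.153630


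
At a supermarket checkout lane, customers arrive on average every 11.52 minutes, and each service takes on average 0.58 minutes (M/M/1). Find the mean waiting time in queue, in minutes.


λ = 60/11.52 = 5.2083 /hr
μ = 60/0.58 = 103.4483 /hr
ρ = λ/μ = 5.2083/103.4483 = 0.05035
Wq = ρ/(μ−λ) = 0.05035/(103.4483−5.2083) = 0.0005125 hr
In minutes: 0.0005125·60 = 0.03075 min

Final: 0.03075 min


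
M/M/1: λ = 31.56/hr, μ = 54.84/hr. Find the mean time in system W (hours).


W = 1/(μ−λ) = 1/(54.84 − 31.56) = 1/23.28 = 0.04296 hr

Final: 0.04296 hr


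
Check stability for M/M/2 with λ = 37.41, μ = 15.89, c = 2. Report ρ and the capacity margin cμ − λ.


Total capacity cμ = 2·15.89 = 31.78/hr
ρ = λ/(cμ) = 37.41/31.78 = 1.1772
Stable ⇔ ρ < 1: NO
Spare capacity = cμ − λ = 31.78 − 37.41 = -5.63/hr

Final: ρ = 1.1772; unstable; margin = -5.63/hr


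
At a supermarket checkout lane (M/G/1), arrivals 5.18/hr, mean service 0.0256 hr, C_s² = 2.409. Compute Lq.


ρ = λ·E[S] = 5.18·0.0256 = 0.1326
Lq = ρ²(1+C_s²)/(2(1−ρ)) = 0.01758·(1+2.409)/(2·0.8674)
= 0.01758·3.4090/1.7348 = 0.03456

Final: 0.03456


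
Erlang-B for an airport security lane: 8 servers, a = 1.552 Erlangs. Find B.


B(c,a) = (a^c/c!) / Σ_{k=0}^{c} a^k/k!
a^8/8! = 0.0008349
Σ terms (k=0..8): 1.00000 + 1.55200 + 1.20435 + 0.62305 + 0.24174 + 0.07504 + 0.01941 + 0.004303 + 0.0008349 = 4.720733
B = 0.0008349/4.720733 = 0.0001768

Final: 0.0001768


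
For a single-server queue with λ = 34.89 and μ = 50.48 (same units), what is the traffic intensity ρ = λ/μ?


ρ = λ/μ = 34.89/50.48 = 0.6912

Final: 0.6912


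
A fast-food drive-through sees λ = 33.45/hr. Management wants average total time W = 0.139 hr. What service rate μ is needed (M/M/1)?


W = 1/(μ−λ) ⇒ μ − λ = 1/W = 1/0.139 = 7.1942
μ = λ + 1/W = 33.45 + 7.1942 = 40.6442 per hr

Final: 40.6442 /hr


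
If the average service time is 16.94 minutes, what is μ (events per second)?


μ = 1/(service time) in consistent units.
1 second = 0.0166667 min, so μ = 0.0166667/16.94 = 0.0009839 per second

Final: 0.0009839 /sec


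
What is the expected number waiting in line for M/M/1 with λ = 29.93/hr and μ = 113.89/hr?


ρ = 29.93/113.89 = 0.2628
Lq = ρ²/(1−ρ) = 0.06906/0.7372 = 0.09368

Final: 0.09368


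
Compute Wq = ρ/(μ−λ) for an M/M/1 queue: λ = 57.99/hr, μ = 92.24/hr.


ρ = 57.99/92.24 = 0.6287
Wq = ρ/(μ−λ) = 0.6287/(92.24 − 57.99) = 0.6287/34.25 = 0.01836 hr

Final: 0.01836 hr


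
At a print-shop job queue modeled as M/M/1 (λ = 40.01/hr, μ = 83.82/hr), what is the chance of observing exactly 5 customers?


ρ = 40.01/83.82 = 0.4773
P_n = (1−ρ)·ρ^n = (1 − 0.4773)·0.4773^5 = 0.5227·0.024780 = 0.012952

Final: 0.012952


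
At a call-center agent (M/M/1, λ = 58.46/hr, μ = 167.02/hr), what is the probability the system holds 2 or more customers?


ρ = 58.46/167.02 = 0.3500
P(N ≥ n) = ρ^n = 0.3500^2 = 0.122513

Final: 0.122513


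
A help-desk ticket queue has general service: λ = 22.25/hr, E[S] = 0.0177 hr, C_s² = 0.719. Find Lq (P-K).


ρ = λ·E[S] = 22.25·0.0177 = 0.3938
Lq = ρ²(1+C_s²)/(2(1−ρ)) = 0.1551·(1+0.719)/(2·0.6062)
= 0.1551·1.7190/1.2123 = 0.21991

Final: 0.21991


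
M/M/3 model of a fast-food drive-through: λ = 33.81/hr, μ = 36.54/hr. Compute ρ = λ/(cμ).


ρ = λ/(cμ) = 33.81/(3·36.54) = 33.81/109.62 = 0.3084

Final: 0.3084


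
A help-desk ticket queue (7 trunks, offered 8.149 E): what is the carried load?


B(7,8.149) = 0.316508 (Erlang-B)
Carried load = a(1 − B) = 8.149·(1 − 0.316508) = 8.149·0.683492 = 5.5698 E

Final: 5.5698 Erlangs


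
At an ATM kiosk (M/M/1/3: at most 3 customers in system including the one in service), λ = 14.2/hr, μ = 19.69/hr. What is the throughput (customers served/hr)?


ρ = 0.7212; P_K = (1−ρ)ρ^3/(1−ρ^4) = 0.143361
λ_eff = λ(1 − P_K) = 14.2·(1 − 0.143361) = 14.2·0.856639 = 12.1643 /hr

Final: 12.1643 /hr


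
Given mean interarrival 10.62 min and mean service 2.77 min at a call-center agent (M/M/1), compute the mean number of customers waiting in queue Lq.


λ = 60/10.62 = 5.6497 /hr
μ = 60/2.77 = 21.6606 /hr
ρ = λ/μ = 5.6497/21.6606 = 0.2608
Lq = ρ²/(1−ρ) = 0.06803/0.7392 = 0.09204

Final: 0.09204


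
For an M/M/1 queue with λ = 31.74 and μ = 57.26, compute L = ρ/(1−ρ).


ρ = λ/μ = 31.74/57.26 = 0.5543
L = ρ/(1−ρ) = 0.5543/(1 − 0.5543) = 0.5543/0.4457 = 1.2437

Final: 1.2437


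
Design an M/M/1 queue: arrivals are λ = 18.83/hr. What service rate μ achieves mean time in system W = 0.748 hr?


W = 1/(μ−λ) ⇒ μ − λ = 1/W = 1/0.748 = 1.3369
μ = λ + 1/W = 18.83 + 1.3369 = 20.1669 per hr

Final: 20.1669 /hr


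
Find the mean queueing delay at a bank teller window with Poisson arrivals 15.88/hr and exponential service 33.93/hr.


ρ = 15.88/33.93 = 0.4680
Wq = ρ/(μ−λ) = 0.4680/(33.93 − 15.88) = 0.4680/18.05 = 0.02593 hr

Final: 0.02593 hr


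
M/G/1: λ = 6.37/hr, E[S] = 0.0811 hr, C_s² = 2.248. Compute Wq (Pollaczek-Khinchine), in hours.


ρ = λ·E[S] = 6.37·0.0811 = 0.5166
E[S²] = E[S]²(1+C_s²) = 0.0811²·(1+2.248) = 0.021363
Wq = λ·E[S²]/(2(1−ρ)) = 6.37·0.021363/(2·0.4834) = 0.14076 hr

Final: 0.14076 hr


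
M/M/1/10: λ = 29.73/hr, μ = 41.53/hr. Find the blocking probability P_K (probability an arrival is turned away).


ρ = λ/μ = 29.73/41.53 = 0.7159
P_K = (1−ρ)ρ^K/(1−ρ^(K+1)) = (0.2841·0.035345)/(1 − 0.025302)
= 0.010043/0.974698 = 0.010303

Final: 0.010303


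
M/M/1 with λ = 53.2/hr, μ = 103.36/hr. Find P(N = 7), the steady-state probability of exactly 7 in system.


ρ = 53.2/103.36 = 0.5147
P_n = (1−ρ)·ρ^n = (1 − 0.5147)·0.5147^7 = 0.4853·0.009570 = 0.004644

Final: 0.004644


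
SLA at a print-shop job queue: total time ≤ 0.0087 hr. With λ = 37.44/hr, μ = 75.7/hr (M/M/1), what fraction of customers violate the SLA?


W ~ Exponential(μ−λ) for M/M/1.
μ − λ = 75.7 − 37.44 = 38.2600
P(W > t) = e^{−(μ−λ)t} = e^{−0.3329} = 0.716869

Final: 0.716869


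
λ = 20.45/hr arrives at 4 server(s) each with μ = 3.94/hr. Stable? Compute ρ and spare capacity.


Total capacity cμ = 4·3.94 = 15.76/hr
ρ = λ/(cμ) = 20.45/15.76 = 1.2976
Stable ⇔ ρ < 1: NO
Spare capacity = cμ − λ = 15.76 − 20.45 = -4.69/hr

Final: ρ = 1.2976; unstable; margin = -4.69/hr


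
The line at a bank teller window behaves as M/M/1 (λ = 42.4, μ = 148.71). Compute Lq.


ρ = 42.4/148.71 = 0.2851
Lq = ρ²/(1−ρ) = 0.08129/0.7149 = 0.1137

Final: 0.1137


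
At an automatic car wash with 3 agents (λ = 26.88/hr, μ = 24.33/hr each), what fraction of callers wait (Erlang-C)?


a = λ/μ = 1.1048; ρ = a/3 = 0.3683
P₀ = 0.325639 (from M/M/c formula)
C(c,a) = [a^c/(c!(1−ρ))]·P₀ = [1.34853/(6·0.6317)]·0.325639
= 0.35578·0.325639 = 0.115855

Final: 0.115855


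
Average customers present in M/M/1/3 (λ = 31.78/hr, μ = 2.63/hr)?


ρ = 31.78/2.63 = 12.0837
L = ρ[1 − (K+1)ρ^K + Kρ^(K+1)] / [(1−ρ)(1−ρ^(K+1))]
Numerator: 12.0837·(1 − 4·1764.389372 + 3·21320.263973) = 687610.863190
Denominator: (-11.0837)·(-21319.263973) = 236295.264187
L = 687610.863190/236295.264187 = 2.9100

Final: 2.9100


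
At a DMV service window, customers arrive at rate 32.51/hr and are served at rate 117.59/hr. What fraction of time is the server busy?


ρ = λ/μ = 32.51/117.59 = 0.2765

Final: 0.2765


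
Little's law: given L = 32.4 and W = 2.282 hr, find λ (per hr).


λ = L/W = 32.4/2.282 = 14.1981 /hr

Final: 14.1981 /hr


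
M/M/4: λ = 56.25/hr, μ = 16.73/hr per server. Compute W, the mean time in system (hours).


a = 3.3622; ρ = 0.8406; P₀ = 0.020103
Lq = P₀·a^c·ρ/(c!(1−ρ)²) = 3.53915
Wq = Lq/λ = 3.53915/56.25 = 0.06292 hr
W = Wq + 1/μ = 0.06292 + 0.05977 = 0.12269 hr

Final: 0.12269 hr


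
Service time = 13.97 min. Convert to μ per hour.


μ = 1/(service time) in consistent units.
1 hour = 60 min, so μ = 60/13.97 = 4.2949 per hour

Final: 4.2949 /hr


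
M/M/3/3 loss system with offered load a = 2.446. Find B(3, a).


B(c,a) = (a^c/c!) / Σ_{k=0}^{c} a^k/k!
a^3/3! = 2.439035
Σ terms (k=0..3): 1.00000 + 2.44600 + 2.99146 + 2.43904 = 8.876493
B = 2.439035/8.876493 = 0.274775

Final: 0.274775


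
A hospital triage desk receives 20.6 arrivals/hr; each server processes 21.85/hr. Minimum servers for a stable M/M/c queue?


Stability requires cμ > λ ⇔ c > λ/μ.
λ/μ = 20.6/21.85 = 0.9428
Minimum integer c = ⌊0.9428⌋ + 1 = 1
Check: 1·21.85 = 21.85 > 20.6, while 0·21.85 = 0.00 ≤ 20.6

Final: 1 servers


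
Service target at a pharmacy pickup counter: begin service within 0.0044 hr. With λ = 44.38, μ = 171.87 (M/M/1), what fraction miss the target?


ρ = 44.38/171.87 = 0.2582
P(Wq > t) = ρ·e^{−(μ−λ)t} = 0.2582·e^{−0.5610}
= 0.2582·0.570663 = 0.147356

Final: 0.147356


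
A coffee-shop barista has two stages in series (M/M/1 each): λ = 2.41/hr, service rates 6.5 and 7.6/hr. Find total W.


Each node sees arrival rate λ = 2.41/hr (tandem ⇒ throughput preserved).
W₁ = 1/(μ₁−λ) = 1/(6.5−2.41) = 0.24450 hr
W₂ = 1/(μ₂−λ) = 1/(7.6−2.41) = 0.19268 hr
W_total = W₁ + W₂ = 0.24450 + 0.19268 = 0.43718 hr

Final: 0.43718 hr


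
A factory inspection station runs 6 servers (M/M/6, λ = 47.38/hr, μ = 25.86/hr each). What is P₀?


a = λ/μ = 47.38/25.86 = 1.8322; ρ = a/c = 0.3054
Σ_{k=0}^{5} a^k/k! (terms k=0..5) = 1.00000 + 1.83217 + 1.67843 + 1.02506 + 0.46952 + 0.17205 = 6.17723
Tail: a^6/(6!(1−ρ)) = 37.82677/(720·0.6946) = 0.07563
P₀ = 1/(6.17723 + 0.07563) = 1/6.25286 = 0.159927

Final: 0.159927


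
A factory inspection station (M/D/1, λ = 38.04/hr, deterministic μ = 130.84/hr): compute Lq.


ρ = 38.04/130.84 = 0.2907
M/D/1: Lq = ρ²/(2(1−ρ)) = 0.08453/(2·0.7093) = 0.05959

Final: 0.05959


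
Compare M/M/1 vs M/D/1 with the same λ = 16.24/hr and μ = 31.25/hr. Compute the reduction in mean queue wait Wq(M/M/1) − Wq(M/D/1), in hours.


ρ = 16.24/31.25 = 0.5197
Wq(M/M/1) = ρ/(μ−λ) = 0.5197/15.01 = 0.03462 hr
Wq(M/D/1) = ρ/(2(μ−λ)) = 0.01731 hr
Savings = 0.03462 − 0.01731 = 0.01731 hr

Final: 0.01731 hr


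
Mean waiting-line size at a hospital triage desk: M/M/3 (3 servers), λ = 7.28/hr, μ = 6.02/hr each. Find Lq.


a = λ/μ = 1.2093; ρ = a/3 = 0.4031
P₀ = 0.291179
Lq = P₀·a^c·ρ / (c!·(1−ρ)²) = 0.291179·1.76850·0.4031/(6·0.35629)
= 0.09710

Final: 0.09710


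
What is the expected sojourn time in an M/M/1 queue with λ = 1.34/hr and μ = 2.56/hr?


W = 1/(μ−λ) = 1/(2.56 − 1.34) = 1/1.22 = 0.8197 hr

Final: 0.8197 hr


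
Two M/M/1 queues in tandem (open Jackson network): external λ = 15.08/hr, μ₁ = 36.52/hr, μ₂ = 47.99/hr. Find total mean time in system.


Each node sees arrival rate λ = 15.08/hr (tandem ⇒ throughput preserved).
W₁ = 1/(μ₁−λ) = 1/(36.52−15.08) = 0.04664 hr
W₂ = 1/(μ₂−λ) = 1/(47.99−15.08) = 0.03039 hr
W_total = W₁ + W₂ = 0.04664 + 0.03039 = 0.07703 hr

Final: 0.07703 hr


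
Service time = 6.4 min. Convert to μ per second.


μ = 1/(service time) in consistent units.
1 second = 0.0166667 min, so μ = 0.0166667/6.4 = 0.002604 per second

Final: 0.002604 /sec


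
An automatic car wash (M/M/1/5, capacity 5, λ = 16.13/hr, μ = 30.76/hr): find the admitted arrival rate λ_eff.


ρ = 0.5244; P_K = (1−ρ)ρ^5/(1−ρ^6) = 0.019259
λ_eff = λ(1 − P_K) = 16.13·(1 − 0.019259) = 16.13·0.980741 = 15.8194 /hr

Final: 15.8194 /hr


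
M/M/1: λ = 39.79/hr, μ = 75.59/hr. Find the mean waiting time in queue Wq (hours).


ρ = 39.79/75.59 = 0.5264
Wq = ρ/(μ−λ) = 0.5264/(75.59 − 39.79) = 0.5264/35.80 = 0.01470 hr

Final: 0.01470 hr


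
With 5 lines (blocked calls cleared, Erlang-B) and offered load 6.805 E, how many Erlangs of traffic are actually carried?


B(5,6.805) = 0.413014 (Erlang-B)
Carried load = a(1 − B) = 6.805·(1 − 0.413014) = 6.805·0.586986 = 3.9944 E

Final: 3.9944 Erlangs


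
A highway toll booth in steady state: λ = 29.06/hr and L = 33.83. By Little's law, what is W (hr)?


W = L/λ = 33.83/29.06 = 1.1641 hr

Final: 1.1641 hr


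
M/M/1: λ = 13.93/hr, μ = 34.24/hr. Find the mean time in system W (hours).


W = 1/(μ−λ) = 1/(34.24 − 13.93) = 1/20.31 = 0.04924 hr

Final: 0.04924 hr


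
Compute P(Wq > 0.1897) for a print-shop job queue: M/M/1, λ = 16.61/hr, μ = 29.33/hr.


ρ = 16.61/29.33 = 0.5663
P(Wq > t) = ρ·e^{−(μ−λ)t} = 0.5663·e^{−2.4130}
= 0.5663·0.089548 = 0.050712

Final: 0.050712


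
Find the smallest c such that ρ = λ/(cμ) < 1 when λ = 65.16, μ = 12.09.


Stability requires cμ > λ ⇔ c > λ/μ.
λ/μ = 65.16/12.09 = 5.3896
Minimum integer c = ⌊5.3896⌋ + 1 = 6
Check: 6·12.09 = 72.54 > 65.16, while 5·12.09 = 60.45 ≤ 65.16

Final: 6 servers


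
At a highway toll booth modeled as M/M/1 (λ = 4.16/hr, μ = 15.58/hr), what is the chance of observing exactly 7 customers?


ρ = 4.16/15.58 = 0.2670
P_n = (1−ρ)·ρ^n = (1 − 0.2670)·0.2670^7 = 0.7330·0.00009676 = 0.00007092

Final: 0.00007092


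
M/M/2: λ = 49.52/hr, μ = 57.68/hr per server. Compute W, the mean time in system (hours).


a = 0.8585; ρ = 0.4293; P₀ = 0.399321
Lq = P₀·a^c·ρ/(c!(1−ρ)²) = 0.19394
Wq = Lq/λ = 0.19394/49.52 = 0.003916 hr
W = Wq + 1/μ = 0.003916 + 0.01734 = 0.02125 hr

Final: 0.02125 hr


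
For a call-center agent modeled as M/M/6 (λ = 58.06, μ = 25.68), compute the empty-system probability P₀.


a = λ/μ = 58.06/25.68 = 2.2609; ρ = a/c = 0.3768
Σ_{k=0}^{5} a^k/k! (terms k=0..5) = 1.00000 + 2.26090 + 2.55584 + 1.92617 + 1.08872 + 0.49230 = 9.32394
Tail: a^6/(6!(1−ρ)) = 133.56482/(720·0.6232) = 0.29768
P₀ = 1/(9.32394 + 0.29768) = 1/9.62161 = 0.103933

Final: 0.103933


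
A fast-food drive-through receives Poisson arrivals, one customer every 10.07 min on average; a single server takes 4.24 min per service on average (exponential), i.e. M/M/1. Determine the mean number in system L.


λ = 60/10.07 = 5.9583 /hr
μ = 60/4.24 = 14.1509 /hr
ρ = λ/μ = 5.9583/14.1509 = 0.4211
L = ρ/(1−ρ) = 0.4211/0.5789 = 0.7273

Final: 0.7273


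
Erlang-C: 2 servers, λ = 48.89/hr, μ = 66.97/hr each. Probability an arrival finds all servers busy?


a = λ/μ = 0.7300; ρ = a/2 = 0.3650
P₀ = 0.465186 (from M/M/c formula)
C(c,a) = [a^c/(c!(1−ρ))]·P₀ = [0.53294/(2·0.6350)]·0.465186
= 0.41965·0.465186 = 0.195215

Final: 0.195215


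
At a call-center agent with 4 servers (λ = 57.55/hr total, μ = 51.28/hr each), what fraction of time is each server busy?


ρ = λ/(cμ) = 57.55/(4·51.28) = 57.55/205.12 = 0.2806

Final: 0.2806


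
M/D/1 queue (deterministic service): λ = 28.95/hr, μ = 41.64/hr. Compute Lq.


ρ = 28.95/41.64 = 0.6952
M/D/1: Lq = ρ²/(2(1−ρ)) = 0.4834/(2·0.3048) = 0.79304

Final: 0.79304


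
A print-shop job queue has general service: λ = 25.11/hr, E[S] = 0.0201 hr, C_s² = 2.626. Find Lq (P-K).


ρ = λ·E[S] = 25.11·0.0201 = 0.5047
Lq = ρ²(1+C_s²)/(2(1−ρ)) = 0.2547·(1+2.626)/(2·0.4953)
= 0.2547·3.6260/0.9906 = 0.93245

Final: 0.93245


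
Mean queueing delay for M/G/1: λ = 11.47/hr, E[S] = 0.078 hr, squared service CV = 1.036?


ρ = λ·E[S] = 11.47·0.078 = 0.8947
E[S²] = E[S]²(1+C_s²) = 0.078²·(1+1.036) = 0.012387
Wq = λ·E[S²]/(2(1−ρ)) = 11.47·0.012387/(2·0.1053) = 0.67438 hr

Final: 0.67438 hr


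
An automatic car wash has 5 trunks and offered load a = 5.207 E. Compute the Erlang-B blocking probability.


B(c,a) = (a^c/c!) / Σ_{k=0}^{c} a^k/k!
a^5/5! = 31.897500
Σ terms (k=0..5): 1.00000 + 5.20700 + 13.55642 + 23.52943 + 30.62944 + 31.89750 = 105.819799
B = 31.897500/105.819799 = 0.301432

Final: 0.301432


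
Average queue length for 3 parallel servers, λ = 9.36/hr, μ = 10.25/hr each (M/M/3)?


a = λ/μ = 0.9132; ρ = a/3 = 0.3044
P₀ = 0.398001
Lq = P₀·a^c·ρ / (c!·(1−ρ)²) = 0.398001·0.76148·0.3044/(6·0.48387)
= 0.03178

Final: 0.03178


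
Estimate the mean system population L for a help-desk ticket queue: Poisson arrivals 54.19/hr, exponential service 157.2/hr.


ρ = λ/μ = 54.19/157.2 = 0.3447
L = ρ/(1−ρ) = 0.3447/(1 − 0.3447) = 0.3447/0.6553 = 0.5261

Final: 0.5261


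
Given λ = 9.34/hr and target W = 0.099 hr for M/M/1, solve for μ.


W = 1/(μ−λ) ⇒ μ − λ = 1/W = 1/0.099 = 10.1010
μ = λ + 1/W = 9.34 + 10.1010 = 19.4410 per hr

Final: 19.4410 /hr


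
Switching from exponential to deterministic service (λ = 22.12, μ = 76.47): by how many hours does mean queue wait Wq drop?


ρ = 22.12/76.47 = 0.2893
Wq(M/M/1) = ρ/(μ−λ) = 0.2893/54.35 = 0.005322 hr
Wq(M/D/1) = ρ/(2(μ−λ)) = 0.002661 hr
Savings = 0.005322 − 0.002661 = 0.002661 hr

Final: 0.002661 hr


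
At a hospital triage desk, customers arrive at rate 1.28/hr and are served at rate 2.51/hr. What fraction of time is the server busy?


ρ = λ/μ = 1.28/2.51 = 0.5100

Final: 0.5100


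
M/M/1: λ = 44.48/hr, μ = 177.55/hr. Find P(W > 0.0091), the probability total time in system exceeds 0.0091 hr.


W ~ Exponential(μ−λ) for M/M/1.
μ − λ = 177.55 − 44.48 = 133.0700
P(W > t) = e^{−(μ−λ)t} = e^{−1.2109} = 0.297918

Final: 0.297918


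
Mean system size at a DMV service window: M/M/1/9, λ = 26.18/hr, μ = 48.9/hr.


ρ = 26.18/48.9 = 0.5354
L = ρ[1 − (K+1)ρ^K + Kρ^(K+1)] / [(1−ρ)(1−ρ^(K+1))]
Numerator: 0.5354·(1 − 10·0.003614 + 9·0.001935) = 0.525354
Denominator: (0.4646)·(0.998065) = 0.463723
L = 0.525354/0.463723 = 1.1329

Final: 1.1329


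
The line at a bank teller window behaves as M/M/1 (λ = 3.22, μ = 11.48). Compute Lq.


ρ = 3.22/11.48 = 0.2805
Lq = ρ²/(1−ρ) = 0.07867/0.7195 = 0.1093

Final: 0.1093


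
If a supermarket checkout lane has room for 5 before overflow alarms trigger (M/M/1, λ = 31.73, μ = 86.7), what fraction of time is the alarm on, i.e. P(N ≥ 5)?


ρ = 31.73/86.7 = 0.3660
P(N ≥ n) = ρ^n = 0.3660^5 = 0.006565

Final: 0.006565


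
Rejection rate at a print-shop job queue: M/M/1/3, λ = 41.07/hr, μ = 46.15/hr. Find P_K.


ρ = λ/μ = 41.07/46.15 = 0.8899
P_K = (1−ρ)ρ^K/(1−ρ^(K+1)) = (0.1101·0.704789)/(1 − 0.627209)
= 0.077580/0.372791 = 0.208106

Final: 0.208106


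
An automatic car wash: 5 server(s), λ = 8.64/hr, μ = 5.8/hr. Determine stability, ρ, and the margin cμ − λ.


Total capacity cμ = 5·5.8 = 29.00/hr
ρ = λ/(cμ) = 8.64/29.00 = 0.2979
Stable ⇔ ρ < 1: YES
Spare capacity = cμ − λ = 29.00 − 8.64 = 20.36/hr

Final: ρ = 0.2979; stable; margin = 20.36/hr


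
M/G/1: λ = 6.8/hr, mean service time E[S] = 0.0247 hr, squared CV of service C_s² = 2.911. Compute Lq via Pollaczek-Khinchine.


ρ = λ·E[S] = 6.8·0.0247 = 0.1680
Lq = ρ²(1+C_s²)/(2(1−ρ)) = 0.02821·(1+2.911)/(2·0.8320)
= 0.02821·3.9110/1.6641 = 0.06630

Final: 0.06630


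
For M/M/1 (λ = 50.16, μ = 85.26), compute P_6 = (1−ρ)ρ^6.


ρ = 50.16/85.26 = 0.5883
P_n = (1−ρ)·ρ^n = (1 − 0.5883)·0.5883^6 = 0.4117·0.041464 = 0.017070

Final: 0.017070


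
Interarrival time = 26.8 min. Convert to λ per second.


λ = 1/(interarrival time) in consistent units.
1 second = 0.0166667 min, so λ = 0.0166667/26.8 = 0.0006219 per second

Final: 0.0006219 /sec


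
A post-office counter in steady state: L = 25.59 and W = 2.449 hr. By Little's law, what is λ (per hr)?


λ = L/W = 25.59/2.449 = 10.4492 /hr

Final: 10.4492 /hr


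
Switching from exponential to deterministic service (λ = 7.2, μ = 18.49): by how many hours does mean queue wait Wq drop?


ρ = 7.2/18.49 = 0.3894
Wq(M/M/1) = ρ/(μ−λ) = 0.3894/11.29 = 0.03449 hr
Wq(M/D/1) = ρ/(2(μ−λ)) = 0.01725 hr
Savings = 0.03449 − 0.01725 = 0.01725 hr

Final: 0.01725 hr


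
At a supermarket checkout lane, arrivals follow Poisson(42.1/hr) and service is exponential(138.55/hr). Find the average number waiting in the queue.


ρ = 42.1/138.55 = 0.3039
Lq = ρ²/(1−ρ) = 0.09233/0.6961 = 0.1326

Final: 0.1326
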